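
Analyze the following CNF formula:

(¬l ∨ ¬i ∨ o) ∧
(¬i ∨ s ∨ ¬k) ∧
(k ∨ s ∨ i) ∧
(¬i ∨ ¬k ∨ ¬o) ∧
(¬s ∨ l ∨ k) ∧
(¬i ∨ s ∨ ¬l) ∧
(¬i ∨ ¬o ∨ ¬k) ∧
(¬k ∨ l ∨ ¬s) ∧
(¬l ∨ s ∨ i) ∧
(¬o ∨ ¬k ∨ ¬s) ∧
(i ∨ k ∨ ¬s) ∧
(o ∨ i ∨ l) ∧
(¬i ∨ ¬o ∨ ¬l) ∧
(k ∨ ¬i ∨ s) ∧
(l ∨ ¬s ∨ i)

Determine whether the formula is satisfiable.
Yes

Yes, the formula is satisfiable.

One satisfying assignment is: s=False, l=False, k=True, i=False, o=True

Verification: With this assignment, all 15 clauses evaluate to true.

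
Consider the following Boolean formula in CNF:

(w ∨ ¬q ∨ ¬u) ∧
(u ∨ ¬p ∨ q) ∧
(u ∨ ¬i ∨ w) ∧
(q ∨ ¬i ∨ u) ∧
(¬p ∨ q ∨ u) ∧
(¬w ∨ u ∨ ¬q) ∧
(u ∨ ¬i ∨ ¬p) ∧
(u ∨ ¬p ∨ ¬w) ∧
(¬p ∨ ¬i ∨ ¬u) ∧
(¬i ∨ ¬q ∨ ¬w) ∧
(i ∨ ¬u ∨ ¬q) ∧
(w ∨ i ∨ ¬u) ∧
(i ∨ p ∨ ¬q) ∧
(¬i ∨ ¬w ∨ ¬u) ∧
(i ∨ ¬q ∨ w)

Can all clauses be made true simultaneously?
Yes

Yes, the formula is satisfiable.

One satisfying assignment is: w=False, q=False, i=False, u=False, p=False

Verification: With this assignment, all 15 clauses evaluate to true.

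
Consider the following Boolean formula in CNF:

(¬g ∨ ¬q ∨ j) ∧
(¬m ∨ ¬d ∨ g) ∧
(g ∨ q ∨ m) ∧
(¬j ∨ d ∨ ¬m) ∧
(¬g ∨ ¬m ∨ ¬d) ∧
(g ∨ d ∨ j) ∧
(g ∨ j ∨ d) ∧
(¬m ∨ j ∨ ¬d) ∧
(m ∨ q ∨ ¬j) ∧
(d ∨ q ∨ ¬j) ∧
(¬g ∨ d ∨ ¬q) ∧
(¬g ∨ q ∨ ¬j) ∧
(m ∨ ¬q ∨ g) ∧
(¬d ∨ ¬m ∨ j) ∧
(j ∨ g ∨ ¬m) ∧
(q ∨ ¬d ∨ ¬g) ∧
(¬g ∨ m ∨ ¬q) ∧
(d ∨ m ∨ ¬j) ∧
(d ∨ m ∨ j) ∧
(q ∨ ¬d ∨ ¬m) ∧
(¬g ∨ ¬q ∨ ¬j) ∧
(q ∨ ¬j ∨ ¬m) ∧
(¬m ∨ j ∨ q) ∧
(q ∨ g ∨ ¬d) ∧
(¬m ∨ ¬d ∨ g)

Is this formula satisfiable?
No

No, the formula is not satisfiable.

No assignment of truth values to the variables can make all 25 clauses true simultaneously.

The formula is UNSAT (unsatisfiable).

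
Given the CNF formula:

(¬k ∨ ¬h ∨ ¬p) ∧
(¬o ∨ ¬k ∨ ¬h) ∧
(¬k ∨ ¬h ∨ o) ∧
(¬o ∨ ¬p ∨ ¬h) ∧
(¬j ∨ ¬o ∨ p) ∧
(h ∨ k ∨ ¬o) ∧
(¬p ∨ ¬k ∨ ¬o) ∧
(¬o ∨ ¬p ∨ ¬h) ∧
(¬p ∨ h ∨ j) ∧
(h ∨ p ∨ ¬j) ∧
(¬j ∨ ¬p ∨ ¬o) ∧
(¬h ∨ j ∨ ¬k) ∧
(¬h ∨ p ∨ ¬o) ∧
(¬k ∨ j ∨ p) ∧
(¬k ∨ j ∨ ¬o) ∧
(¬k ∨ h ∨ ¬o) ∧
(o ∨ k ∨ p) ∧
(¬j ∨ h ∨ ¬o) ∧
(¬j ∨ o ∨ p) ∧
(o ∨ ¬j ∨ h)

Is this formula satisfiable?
Yes

Yes, the formula is satisfiable.

One satisfying assignment is: k=False, j=False, h=True, o=False, p=True

Verification: With this assignment, all 20 clauses evaluate to true.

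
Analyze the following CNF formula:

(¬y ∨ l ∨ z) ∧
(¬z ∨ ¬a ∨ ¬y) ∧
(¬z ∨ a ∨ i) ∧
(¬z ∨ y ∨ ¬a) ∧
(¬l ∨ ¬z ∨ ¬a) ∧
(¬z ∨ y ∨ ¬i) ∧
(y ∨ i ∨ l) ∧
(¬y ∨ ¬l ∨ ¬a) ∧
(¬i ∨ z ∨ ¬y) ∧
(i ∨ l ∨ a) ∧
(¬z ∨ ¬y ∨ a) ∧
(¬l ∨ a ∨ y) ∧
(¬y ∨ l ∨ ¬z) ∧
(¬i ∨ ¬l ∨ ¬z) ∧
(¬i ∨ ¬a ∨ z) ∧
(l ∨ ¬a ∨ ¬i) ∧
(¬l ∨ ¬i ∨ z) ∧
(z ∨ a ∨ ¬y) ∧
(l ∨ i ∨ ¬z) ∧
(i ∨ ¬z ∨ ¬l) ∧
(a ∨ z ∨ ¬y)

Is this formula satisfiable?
Yes

Yes, the formula is satisfiable.

One satisfying assignment is: l=True, a=True, z=False, y=False, i=False

Verification: With this assignment, all 21 clauses evaluate to true.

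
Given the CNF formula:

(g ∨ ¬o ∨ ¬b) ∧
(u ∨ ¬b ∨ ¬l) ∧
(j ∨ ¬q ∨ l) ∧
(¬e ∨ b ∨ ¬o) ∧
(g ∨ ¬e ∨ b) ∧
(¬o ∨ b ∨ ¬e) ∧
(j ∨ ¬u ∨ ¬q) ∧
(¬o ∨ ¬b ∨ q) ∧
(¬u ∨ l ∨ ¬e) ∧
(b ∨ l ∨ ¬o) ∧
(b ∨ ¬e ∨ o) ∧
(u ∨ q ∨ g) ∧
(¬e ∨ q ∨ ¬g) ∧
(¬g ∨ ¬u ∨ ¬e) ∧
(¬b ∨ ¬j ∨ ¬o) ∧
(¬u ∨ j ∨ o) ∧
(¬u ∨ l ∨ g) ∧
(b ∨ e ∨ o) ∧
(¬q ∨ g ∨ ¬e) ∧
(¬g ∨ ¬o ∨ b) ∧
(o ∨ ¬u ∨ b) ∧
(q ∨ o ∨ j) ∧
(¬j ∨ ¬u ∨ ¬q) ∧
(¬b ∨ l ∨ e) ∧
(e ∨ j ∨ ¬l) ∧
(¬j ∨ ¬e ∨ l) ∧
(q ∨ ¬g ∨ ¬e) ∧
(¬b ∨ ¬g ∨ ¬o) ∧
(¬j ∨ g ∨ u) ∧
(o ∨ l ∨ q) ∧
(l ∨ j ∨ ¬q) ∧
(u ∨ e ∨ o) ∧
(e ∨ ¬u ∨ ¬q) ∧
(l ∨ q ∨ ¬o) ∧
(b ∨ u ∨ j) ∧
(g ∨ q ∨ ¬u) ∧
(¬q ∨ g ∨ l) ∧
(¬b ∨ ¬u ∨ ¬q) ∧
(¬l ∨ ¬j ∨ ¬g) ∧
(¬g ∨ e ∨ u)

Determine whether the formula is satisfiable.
No

No, the formula is not satisfiable.

No assignment of truth values to the variables can make all 40 clauses true simultaneously.

The formula is UNSAT (unsatisfiable).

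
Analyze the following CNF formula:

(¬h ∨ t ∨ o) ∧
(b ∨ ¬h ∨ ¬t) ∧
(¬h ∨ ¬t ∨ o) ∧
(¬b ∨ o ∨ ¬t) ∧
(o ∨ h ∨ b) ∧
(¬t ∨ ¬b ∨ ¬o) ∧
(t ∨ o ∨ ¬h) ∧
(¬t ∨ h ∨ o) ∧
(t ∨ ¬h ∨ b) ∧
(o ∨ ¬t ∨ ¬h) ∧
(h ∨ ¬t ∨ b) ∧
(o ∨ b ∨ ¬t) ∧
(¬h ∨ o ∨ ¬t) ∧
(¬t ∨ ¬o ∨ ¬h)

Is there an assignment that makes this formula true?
Yes

Yes, the formula is satisfiable.

One satisfying assignment is: o=True, h=False, b=False, t=False

Verification: With this assignment, all 14 clauses evaluate to true.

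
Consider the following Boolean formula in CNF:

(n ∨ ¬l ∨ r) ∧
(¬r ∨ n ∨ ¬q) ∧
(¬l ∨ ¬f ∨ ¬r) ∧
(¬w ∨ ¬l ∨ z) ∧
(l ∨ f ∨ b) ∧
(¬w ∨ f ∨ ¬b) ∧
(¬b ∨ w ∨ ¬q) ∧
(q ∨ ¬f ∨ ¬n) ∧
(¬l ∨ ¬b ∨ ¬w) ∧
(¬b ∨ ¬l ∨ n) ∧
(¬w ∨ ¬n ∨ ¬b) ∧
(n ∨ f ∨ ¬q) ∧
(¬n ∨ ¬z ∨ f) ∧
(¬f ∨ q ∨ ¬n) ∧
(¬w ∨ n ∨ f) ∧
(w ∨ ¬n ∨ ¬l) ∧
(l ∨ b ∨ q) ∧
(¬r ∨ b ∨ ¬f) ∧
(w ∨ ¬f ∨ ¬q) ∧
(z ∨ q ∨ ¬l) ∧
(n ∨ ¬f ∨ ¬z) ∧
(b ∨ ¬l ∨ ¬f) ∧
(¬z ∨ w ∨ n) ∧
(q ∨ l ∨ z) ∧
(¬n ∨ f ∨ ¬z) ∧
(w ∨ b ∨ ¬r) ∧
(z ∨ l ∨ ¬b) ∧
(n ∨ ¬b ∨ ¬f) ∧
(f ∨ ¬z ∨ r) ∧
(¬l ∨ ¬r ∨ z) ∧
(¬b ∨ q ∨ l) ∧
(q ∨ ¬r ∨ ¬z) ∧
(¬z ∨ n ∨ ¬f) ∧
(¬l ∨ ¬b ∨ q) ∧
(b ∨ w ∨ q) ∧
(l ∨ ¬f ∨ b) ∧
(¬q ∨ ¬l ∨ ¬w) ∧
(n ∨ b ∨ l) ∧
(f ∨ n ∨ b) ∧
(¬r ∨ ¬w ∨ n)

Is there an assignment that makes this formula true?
No

No, the formula is not satisfiable.

No assignment of truth values to the variables can make all 40 clauses true simultaneously.

The formula is UNSAT (unsatisfiable).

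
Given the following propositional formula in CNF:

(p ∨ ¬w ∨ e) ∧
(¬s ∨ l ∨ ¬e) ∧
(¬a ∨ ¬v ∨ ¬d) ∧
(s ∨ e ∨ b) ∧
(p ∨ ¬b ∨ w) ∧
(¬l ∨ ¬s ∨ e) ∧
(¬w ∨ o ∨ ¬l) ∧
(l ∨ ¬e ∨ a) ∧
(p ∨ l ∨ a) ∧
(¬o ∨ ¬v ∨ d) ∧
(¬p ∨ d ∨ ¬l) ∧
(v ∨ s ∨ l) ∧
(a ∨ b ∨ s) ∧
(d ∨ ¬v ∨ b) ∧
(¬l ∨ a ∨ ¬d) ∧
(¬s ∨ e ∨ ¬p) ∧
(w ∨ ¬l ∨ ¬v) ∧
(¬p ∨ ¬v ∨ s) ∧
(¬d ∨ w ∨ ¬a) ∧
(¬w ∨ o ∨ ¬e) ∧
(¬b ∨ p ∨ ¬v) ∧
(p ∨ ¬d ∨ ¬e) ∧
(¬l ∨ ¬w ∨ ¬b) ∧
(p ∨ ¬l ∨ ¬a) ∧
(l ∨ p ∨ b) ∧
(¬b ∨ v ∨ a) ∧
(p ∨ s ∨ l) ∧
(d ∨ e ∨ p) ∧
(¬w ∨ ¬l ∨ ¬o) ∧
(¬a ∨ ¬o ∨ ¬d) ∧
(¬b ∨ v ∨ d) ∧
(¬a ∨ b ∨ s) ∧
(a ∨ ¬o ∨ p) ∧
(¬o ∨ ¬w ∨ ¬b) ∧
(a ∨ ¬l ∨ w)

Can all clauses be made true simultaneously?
No

No, the formula is not satisfiable.

No assignment of truth values to the variables can make all 35 clauses true simultaneously.

The formula is UNSAT (unsatisfiable).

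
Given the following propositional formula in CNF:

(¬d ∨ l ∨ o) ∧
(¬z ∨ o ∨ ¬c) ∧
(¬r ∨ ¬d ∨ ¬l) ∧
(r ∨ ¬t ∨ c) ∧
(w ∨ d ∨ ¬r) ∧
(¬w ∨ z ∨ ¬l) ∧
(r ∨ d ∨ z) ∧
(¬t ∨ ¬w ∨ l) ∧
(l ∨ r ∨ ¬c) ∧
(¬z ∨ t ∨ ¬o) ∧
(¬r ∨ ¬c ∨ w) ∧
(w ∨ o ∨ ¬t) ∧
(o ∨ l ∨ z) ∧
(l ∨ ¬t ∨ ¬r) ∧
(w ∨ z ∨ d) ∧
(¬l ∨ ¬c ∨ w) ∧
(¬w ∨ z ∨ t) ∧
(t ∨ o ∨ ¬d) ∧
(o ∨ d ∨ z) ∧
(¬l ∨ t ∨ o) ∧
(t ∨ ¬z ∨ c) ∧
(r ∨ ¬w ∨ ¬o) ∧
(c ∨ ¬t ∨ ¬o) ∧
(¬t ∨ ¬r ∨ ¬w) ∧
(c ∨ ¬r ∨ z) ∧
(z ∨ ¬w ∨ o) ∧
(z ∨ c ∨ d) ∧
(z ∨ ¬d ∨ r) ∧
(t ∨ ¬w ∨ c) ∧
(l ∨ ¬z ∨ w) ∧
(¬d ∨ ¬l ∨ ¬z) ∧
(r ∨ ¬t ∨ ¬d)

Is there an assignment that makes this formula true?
No

No, the formula is not satisfiable.

No assignment of truth values to the variables can make all 32 clauses true simultaneously.

The formula is UNSAT (unsatisfiable).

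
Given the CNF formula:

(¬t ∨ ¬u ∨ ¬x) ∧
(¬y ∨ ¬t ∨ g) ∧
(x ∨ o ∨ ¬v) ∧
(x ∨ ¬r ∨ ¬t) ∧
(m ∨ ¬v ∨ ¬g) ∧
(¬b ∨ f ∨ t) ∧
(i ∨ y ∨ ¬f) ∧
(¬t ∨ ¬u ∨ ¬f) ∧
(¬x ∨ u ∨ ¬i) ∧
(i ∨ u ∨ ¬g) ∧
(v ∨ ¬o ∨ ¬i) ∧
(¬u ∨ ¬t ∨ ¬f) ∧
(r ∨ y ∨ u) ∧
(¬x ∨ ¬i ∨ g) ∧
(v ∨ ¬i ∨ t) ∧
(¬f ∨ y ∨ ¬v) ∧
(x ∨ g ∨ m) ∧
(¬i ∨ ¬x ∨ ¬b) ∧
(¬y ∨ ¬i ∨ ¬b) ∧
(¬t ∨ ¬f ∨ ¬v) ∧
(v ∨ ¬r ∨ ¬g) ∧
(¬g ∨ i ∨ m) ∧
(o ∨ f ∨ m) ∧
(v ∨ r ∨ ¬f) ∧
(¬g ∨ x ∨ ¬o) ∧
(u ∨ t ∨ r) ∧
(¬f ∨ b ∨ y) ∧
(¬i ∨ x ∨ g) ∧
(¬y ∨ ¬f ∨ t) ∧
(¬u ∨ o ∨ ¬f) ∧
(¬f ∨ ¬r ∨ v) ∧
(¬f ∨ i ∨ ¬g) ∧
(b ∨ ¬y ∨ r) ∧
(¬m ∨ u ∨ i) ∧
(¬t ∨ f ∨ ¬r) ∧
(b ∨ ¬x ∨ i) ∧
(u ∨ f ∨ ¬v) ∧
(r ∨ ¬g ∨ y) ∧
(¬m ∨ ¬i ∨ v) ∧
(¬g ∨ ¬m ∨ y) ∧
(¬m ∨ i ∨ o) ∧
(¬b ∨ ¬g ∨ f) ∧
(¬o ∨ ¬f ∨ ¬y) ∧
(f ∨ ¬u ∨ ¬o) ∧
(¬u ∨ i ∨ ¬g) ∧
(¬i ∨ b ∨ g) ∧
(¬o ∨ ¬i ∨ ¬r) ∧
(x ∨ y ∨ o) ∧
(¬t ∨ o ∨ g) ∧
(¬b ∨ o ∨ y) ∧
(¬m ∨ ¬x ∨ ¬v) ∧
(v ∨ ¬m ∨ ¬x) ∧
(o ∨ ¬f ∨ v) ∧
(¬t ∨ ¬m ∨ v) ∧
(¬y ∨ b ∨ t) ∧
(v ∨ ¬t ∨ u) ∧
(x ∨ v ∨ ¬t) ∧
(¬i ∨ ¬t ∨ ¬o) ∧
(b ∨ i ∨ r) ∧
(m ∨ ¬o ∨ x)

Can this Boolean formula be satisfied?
No

No, the formula is not satisfiable.

No assignment of truth values to the variables can make all 60 clauses true simultaneously.

The formula is UNSAT (unsatisfiable).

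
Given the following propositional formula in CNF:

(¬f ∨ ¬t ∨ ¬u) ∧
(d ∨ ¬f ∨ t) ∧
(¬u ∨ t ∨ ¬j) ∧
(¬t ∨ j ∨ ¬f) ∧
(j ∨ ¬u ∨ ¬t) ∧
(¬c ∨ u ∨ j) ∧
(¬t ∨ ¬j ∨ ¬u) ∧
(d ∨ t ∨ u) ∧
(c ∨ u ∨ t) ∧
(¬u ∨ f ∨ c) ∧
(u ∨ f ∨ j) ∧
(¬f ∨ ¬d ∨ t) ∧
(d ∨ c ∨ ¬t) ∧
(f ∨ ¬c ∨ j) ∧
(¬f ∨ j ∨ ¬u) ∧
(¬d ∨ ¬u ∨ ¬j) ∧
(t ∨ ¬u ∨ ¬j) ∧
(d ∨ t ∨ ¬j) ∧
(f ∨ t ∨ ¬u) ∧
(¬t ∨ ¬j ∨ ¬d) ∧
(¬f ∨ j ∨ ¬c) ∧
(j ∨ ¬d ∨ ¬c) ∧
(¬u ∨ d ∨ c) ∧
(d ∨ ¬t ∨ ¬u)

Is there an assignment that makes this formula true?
Yes

Yes, the formula is satisfiable.

One satisfying assignment is: u=False, d=True, c=True, j=True, t=False, f=False

Verification: With this assignment, all 24 clauses evaluate to true.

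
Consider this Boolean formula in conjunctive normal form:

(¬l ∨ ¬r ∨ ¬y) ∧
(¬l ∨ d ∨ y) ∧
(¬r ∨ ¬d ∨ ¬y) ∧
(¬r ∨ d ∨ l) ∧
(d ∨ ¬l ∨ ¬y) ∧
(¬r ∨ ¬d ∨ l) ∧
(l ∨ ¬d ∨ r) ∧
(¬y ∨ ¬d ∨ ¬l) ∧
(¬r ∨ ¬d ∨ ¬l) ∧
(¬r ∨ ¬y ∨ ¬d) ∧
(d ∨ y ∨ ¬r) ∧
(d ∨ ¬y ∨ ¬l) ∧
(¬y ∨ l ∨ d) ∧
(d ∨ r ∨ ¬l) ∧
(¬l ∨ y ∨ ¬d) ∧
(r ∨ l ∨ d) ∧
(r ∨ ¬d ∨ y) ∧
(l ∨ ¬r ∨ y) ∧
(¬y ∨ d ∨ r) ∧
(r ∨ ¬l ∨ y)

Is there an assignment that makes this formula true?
No

No, the formula is not satisfiable.

No assignment of truth values to the variables can make all 20 clauses true simultaneously.

The formula is UNSAT (unsatisfiable).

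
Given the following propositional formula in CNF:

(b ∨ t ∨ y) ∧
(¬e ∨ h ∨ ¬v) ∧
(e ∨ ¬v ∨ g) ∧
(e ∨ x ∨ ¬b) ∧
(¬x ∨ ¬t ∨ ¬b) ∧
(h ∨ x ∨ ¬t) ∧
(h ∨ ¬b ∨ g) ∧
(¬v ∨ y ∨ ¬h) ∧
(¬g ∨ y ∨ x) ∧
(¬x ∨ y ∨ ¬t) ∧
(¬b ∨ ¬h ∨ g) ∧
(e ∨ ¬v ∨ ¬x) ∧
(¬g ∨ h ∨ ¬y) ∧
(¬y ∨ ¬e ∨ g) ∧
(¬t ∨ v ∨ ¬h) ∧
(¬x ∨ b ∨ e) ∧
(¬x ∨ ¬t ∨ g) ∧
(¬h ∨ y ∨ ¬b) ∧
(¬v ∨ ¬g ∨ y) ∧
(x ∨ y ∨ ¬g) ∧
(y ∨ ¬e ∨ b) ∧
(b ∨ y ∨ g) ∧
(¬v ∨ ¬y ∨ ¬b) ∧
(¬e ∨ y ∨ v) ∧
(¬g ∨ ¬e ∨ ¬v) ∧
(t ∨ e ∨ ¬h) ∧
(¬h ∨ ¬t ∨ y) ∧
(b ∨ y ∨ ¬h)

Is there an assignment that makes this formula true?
Yes

Yes, the formula is satisfiable.

One satisfying assignment is: x=False, e=False, t=False, b=False, v=False, h=False, y=True, g=False

Verification: With this assignment, all 28 clauses evaluate to true.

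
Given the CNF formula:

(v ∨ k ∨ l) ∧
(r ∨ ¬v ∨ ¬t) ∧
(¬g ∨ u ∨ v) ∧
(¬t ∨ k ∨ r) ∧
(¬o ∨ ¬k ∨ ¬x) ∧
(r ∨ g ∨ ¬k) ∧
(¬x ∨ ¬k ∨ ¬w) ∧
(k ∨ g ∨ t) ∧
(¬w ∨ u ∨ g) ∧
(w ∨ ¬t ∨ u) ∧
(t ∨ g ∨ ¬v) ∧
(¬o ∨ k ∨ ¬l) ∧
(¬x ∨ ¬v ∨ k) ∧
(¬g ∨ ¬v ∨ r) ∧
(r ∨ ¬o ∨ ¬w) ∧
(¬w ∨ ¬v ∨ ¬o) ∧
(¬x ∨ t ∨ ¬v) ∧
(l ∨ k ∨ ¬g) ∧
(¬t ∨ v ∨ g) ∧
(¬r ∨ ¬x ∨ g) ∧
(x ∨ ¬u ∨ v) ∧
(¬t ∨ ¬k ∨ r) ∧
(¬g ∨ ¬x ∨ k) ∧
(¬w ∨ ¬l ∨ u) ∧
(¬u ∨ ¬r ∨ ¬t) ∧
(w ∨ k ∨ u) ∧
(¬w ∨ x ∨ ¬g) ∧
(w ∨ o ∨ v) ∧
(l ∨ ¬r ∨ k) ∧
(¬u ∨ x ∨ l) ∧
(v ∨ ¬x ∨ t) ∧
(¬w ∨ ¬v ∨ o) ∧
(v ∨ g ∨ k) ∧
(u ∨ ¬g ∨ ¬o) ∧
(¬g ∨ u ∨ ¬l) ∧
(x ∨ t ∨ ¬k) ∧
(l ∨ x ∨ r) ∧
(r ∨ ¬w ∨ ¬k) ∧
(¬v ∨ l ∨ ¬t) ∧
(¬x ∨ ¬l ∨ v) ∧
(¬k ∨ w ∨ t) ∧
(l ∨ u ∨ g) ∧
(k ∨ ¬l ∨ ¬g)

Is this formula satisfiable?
No

No, the formula is not satisfiable.

No assignment of truth values to the variables can make all 43 clauses true simultaneously.

The formula is UNSAT (unsatisfiable).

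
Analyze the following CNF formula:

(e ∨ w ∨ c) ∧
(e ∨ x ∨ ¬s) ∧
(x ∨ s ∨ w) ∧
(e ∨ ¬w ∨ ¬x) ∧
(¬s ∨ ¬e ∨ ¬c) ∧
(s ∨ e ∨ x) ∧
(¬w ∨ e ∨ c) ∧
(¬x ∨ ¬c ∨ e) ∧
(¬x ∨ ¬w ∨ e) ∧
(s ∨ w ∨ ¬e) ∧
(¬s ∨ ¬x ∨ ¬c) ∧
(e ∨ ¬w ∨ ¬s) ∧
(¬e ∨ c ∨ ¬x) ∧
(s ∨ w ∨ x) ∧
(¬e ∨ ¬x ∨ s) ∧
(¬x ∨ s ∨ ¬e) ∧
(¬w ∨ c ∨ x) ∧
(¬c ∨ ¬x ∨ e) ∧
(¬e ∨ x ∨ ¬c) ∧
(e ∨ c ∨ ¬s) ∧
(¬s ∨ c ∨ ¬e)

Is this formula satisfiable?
No

No, the formula is not satisfiable.

No assignment of truth values to the variables can make all 21 clauses true simultaneously.

The formula is UNSAT (unsatisfiable).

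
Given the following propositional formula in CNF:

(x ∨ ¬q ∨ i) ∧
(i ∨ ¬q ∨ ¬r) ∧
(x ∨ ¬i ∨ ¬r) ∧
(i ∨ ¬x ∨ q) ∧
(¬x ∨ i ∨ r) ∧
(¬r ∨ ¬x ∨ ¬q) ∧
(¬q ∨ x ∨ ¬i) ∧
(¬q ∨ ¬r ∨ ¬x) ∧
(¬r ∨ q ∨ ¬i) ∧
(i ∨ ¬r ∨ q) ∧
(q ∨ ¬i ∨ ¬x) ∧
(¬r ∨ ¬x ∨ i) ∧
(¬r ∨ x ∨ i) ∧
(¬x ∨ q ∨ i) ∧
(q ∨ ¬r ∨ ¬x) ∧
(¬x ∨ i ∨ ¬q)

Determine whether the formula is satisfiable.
Yes

Yes, the formula is satisfiable.

One satisfying assignment is: i=False, x=False, q=False, r=False

Verification: With this assignment, all 16 clauses evaluate to true.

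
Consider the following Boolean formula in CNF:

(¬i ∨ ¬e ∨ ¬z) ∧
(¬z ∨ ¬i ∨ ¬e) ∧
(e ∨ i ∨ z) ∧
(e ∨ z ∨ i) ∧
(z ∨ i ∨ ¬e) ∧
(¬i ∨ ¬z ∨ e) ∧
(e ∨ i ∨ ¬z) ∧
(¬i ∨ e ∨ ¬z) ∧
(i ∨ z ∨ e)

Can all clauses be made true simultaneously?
Yes

Yes, the formula is satisfiable.

One satisfying assignment is: z=False, i=True, e=False

Verification: With this assignment, all 9 clauses evaluate to true.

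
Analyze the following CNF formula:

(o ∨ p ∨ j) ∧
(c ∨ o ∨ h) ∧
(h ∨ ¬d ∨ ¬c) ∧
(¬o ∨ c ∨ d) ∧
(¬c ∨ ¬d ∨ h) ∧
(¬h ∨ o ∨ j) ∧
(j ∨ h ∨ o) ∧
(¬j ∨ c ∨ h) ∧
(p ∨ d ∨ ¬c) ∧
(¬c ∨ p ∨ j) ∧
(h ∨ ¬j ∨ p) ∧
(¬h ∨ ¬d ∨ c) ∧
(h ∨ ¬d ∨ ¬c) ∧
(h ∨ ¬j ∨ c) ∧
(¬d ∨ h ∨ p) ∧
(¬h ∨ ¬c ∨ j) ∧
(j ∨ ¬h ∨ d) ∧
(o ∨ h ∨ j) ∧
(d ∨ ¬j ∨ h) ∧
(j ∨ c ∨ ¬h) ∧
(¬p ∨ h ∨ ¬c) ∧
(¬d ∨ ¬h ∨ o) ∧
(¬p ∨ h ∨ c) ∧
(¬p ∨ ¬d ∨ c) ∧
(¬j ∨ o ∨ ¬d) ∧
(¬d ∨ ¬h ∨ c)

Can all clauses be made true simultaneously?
Yes

Yes, the formula is satisfiable.

One satisfying assignment is: d=False, c=False, j=True, p=False, h=True, o=False

Verification: With this assignment, all 26 clauses evaluate to true.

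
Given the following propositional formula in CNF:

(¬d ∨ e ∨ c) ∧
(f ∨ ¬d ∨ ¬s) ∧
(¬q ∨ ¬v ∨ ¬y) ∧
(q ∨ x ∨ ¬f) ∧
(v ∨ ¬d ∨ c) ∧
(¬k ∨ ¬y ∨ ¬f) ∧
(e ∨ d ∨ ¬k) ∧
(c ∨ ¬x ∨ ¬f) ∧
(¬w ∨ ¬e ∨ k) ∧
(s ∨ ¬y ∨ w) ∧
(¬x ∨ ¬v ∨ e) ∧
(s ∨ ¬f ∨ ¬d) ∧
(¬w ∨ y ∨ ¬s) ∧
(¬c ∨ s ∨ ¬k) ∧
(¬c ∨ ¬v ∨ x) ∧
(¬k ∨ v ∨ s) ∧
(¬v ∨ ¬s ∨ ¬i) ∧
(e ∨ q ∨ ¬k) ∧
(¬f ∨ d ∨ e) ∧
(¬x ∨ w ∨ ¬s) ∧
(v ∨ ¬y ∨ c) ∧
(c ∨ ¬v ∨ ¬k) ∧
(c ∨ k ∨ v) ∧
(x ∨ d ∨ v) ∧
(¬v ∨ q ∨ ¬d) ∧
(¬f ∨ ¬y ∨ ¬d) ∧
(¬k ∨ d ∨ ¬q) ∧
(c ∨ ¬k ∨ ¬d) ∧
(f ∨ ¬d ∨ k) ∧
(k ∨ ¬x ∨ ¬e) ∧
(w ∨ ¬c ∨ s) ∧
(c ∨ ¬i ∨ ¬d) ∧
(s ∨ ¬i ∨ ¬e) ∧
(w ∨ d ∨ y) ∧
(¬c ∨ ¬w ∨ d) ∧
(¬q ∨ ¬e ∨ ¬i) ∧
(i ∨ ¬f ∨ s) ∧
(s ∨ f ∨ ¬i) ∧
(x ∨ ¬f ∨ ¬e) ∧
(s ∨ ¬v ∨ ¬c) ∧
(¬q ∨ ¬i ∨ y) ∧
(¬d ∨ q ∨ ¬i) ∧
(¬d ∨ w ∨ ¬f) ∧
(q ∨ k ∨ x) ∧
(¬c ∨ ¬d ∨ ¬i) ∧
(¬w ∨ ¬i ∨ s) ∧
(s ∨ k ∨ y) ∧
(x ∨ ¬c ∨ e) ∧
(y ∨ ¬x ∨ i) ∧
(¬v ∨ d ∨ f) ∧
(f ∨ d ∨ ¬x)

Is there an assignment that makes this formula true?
No

No, the formula is not satisfiable.

No assignment of truth values to the variables can make all 51 clauses true simultaneously.

The formula is UNSAT (unsatisfiable).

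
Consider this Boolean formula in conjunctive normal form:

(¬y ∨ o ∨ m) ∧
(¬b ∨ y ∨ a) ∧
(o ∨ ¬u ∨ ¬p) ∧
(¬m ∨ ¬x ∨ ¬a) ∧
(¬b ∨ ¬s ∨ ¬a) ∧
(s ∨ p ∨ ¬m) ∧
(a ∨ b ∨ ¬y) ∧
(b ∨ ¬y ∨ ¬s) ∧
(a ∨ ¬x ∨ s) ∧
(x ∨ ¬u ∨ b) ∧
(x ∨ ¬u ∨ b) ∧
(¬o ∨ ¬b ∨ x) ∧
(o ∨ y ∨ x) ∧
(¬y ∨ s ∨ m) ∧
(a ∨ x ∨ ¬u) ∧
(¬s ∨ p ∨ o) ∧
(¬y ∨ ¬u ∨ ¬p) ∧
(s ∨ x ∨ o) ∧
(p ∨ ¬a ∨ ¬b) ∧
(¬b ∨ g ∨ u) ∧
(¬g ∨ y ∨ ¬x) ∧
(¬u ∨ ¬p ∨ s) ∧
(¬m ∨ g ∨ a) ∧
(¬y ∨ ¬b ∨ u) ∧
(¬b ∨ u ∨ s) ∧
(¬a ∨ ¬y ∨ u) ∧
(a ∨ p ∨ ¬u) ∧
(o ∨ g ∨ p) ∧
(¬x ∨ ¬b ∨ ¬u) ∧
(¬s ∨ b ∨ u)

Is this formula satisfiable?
Yes

Yes, the formula is satisfiable.

One satisfying assignment is: y=False, u=False, o=True, m=False, b=False, s=False, a=False, p=False, g=False, x=False

Verification: With this assignment, all 30 clauses evaluate to true.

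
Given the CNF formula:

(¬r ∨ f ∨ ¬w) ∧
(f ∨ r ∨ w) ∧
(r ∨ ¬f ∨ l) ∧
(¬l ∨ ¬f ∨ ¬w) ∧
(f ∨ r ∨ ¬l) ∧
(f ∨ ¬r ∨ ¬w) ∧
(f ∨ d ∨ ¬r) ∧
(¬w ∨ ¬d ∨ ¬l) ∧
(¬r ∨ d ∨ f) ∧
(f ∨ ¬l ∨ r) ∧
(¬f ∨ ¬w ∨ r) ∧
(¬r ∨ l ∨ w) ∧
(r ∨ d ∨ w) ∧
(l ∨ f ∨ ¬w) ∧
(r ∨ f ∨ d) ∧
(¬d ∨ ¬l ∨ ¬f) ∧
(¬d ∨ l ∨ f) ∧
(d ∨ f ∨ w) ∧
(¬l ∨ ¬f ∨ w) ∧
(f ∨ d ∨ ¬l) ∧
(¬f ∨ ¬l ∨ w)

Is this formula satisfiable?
Yes

Yes, the formula is satisfiable.

One satisfying assignment is: f=False, d=True, l=True, w=False, r=True

Verification: With this assignment, all 21 clauses evaluate to true.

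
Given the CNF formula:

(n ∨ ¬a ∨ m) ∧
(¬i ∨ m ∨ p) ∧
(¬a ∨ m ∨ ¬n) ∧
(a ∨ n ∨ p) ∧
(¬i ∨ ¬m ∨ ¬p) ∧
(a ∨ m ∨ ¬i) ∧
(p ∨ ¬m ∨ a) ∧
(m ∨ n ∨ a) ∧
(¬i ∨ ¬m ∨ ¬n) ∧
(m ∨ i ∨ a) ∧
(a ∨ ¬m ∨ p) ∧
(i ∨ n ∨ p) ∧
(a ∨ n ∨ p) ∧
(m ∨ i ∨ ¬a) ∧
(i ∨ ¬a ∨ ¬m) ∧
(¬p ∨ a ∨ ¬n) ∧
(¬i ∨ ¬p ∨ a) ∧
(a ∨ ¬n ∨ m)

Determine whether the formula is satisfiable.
Yes

Yes, the formula is satisfiable.

One satisfying assignment is: n=False, p=False, i=True, m=True, a=True

Verification: With this assignment, all 18 clauses evaluate to true.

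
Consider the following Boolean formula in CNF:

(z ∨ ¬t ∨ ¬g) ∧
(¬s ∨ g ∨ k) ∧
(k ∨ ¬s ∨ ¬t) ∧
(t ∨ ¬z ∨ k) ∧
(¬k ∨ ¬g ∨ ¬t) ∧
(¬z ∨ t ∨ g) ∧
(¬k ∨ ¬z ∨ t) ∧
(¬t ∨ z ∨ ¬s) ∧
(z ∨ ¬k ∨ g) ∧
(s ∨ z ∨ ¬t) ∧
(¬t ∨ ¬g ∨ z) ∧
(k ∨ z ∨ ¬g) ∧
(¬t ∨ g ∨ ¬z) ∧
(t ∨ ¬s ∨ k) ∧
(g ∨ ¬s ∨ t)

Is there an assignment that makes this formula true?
Yes

Yes, the formula is satisfiable.

One satisfying assignment is: k=False, g=False, t=False, s=False, z=False

Verification: With this assignment, all 15 clauses evaluate to true.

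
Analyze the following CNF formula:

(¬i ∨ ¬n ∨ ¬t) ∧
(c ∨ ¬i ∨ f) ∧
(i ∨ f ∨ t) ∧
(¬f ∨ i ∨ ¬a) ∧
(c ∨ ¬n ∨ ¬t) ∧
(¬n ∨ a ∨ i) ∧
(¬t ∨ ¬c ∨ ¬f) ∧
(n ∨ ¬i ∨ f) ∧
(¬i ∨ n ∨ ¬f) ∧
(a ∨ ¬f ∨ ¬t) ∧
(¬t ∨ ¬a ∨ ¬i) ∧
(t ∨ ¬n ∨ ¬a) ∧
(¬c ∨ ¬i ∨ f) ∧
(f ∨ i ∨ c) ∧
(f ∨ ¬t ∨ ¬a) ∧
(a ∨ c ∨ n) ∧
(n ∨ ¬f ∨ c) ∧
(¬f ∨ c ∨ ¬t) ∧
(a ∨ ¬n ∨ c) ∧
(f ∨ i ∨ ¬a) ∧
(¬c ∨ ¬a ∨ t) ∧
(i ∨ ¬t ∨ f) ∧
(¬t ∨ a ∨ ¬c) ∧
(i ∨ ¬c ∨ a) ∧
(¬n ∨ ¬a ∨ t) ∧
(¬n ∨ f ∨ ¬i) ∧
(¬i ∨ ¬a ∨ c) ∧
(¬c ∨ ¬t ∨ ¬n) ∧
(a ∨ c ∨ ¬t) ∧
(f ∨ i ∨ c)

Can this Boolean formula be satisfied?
Yes

Yes, the formula is satisfiable.

One satisfying assignment is: f=True, n=True, c=True, i=True, t=False, a=False

Verification: With this assignment, all 30 clauses evaluate to true.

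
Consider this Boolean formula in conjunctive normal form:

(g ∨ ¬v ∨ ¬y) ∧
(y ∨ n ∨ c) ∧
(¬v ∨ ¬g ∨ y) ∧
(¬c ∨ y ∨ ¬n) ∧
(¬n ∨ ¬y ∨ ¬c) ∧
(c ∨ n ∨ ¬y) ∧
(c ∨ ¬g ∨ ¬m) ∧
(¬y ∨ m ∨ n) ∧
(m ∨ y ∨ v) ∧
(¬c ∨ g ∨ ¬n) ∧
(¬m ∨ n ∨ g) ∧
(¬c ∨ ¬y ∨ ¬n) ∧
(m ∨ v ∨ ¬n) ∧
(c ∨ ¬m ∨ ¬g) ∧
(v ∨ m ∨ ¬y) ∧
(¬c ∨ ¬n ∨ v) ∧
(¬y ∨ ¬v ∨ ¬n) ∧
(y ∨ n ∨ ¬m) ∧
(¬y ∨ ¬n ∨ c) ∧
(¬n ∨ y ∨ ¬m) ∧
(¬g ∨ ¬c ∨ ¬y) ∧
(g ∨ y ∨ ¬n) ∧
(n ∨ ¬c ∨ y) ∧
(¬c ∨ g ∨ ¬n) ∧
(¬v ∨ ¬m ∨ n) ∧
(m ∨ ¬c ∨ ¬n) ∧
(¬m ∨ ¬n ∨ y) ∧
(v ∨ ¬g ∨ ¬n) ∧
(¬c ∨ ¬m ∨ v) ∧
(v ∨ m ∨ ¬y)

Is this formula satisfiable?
No

No, the formula is not satisfiable.

No assignment of truth values to the variables can make all 30 clauses true simultaneously.

The formula is UNSAT (unsatisfiable).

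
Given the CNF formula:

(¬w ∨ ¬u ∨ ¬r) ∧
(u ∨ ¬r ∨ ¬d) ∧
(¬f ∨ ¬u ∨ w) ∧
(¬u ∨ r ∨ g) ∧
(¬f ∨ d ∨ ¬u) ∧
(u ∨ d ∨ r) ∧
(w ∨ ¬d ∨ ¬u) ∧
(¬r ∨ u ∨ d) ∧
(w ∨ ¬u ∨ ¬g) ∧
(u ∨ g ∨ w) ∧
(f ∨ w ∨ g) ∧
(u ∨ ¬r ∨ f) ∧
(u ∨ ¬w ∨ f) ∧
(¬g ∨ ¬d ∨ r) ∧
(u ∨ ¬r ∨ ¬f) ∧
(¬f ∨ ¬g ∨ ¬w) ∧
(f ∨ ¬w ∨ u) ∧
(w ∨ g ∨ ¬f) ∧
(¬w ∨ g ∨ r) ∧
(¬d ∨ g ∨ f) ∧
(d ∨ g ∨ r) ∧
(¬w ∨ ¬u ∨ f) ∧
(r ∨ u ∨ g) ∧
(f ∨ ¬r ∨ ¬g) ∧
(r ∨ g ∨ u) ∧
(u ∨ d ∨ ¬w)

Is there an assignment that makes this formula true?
No

No, the formula is not satisfiable.

No assignment of truth values to the variables can make all 26 clauses true simultaneously.

The formula is UNSAT (unsatisfiable).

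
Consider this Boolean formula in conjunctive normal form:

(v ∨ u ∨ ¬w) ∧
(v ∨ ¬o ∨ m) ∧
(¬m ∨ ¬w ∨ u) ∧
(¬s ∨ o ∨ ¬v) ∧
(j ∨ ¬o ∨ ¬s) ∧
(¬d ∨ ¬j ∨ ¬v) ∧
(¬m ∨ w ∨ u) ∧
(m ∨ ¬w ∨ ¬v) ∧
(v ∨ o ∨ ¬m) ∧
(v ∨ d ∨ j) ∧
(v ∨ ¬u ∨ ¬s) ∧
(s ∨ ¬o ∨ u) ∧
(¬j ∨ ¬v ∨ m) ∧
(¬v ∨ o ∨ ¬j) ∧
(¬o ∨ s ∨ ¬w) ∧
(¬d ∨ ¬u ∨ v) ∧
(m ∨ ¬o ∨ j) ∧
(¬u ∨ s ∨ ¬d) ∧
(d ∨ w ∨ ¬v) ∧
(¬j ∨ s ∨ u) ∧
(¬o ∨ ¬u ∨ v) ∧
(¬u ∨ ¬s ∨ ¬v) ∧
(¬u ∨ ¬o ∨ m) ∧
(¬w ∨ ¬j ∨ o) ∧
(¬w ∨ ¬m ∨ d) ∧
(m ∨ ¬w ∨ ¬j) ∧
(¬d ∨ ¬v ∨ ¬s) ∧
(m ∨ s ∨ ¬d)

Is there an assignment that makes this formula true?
Yes

Yes, the formula is satisfiable.

One satisfying assignment is: w=False, v=False, o=False, u=True, j=True, m=False, d=False, s=False

Verification: With this assignment, all 28 clauses evaluate to true.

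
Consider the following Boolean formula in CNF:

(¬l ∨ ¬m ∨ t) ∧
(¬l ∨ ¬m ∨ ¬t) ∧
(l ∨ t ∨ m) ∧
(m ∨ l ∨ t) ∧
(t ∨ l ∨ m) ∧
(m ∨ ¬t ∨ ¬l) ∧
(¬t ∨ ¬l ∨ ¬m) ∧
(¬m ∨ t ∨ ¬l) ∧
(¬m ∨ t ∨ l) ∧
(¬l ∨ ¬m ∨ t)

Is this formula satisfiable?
Yes

Yes, the formula is satisfiable.

One satisfying assignment is: l=True, m=False, t=False

Verification: With this assignment, all 10 clauses evaluate to true.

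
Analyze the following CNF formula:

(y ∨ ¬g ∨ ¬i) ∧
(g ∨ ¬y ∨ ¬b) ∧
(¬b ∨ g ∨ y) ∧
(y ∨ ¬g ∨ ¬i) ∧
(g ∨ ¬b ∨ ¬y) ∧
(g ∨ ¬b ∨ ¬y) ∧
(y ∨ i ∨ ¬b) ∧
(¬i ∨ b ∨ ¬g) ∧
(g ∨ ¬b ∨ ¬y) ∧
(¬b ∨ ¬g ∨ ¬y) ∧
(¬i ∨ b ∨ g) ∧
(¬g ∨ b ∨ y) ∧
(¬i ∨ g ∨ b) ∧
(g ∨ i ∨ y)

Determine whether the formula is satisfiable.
Yes

Yes, the formula is satisfiable.

One satisfying assignment is: i=False, y=True, b=False, g=False

Verification: With this assignment, all 14 clauses evaluate to true.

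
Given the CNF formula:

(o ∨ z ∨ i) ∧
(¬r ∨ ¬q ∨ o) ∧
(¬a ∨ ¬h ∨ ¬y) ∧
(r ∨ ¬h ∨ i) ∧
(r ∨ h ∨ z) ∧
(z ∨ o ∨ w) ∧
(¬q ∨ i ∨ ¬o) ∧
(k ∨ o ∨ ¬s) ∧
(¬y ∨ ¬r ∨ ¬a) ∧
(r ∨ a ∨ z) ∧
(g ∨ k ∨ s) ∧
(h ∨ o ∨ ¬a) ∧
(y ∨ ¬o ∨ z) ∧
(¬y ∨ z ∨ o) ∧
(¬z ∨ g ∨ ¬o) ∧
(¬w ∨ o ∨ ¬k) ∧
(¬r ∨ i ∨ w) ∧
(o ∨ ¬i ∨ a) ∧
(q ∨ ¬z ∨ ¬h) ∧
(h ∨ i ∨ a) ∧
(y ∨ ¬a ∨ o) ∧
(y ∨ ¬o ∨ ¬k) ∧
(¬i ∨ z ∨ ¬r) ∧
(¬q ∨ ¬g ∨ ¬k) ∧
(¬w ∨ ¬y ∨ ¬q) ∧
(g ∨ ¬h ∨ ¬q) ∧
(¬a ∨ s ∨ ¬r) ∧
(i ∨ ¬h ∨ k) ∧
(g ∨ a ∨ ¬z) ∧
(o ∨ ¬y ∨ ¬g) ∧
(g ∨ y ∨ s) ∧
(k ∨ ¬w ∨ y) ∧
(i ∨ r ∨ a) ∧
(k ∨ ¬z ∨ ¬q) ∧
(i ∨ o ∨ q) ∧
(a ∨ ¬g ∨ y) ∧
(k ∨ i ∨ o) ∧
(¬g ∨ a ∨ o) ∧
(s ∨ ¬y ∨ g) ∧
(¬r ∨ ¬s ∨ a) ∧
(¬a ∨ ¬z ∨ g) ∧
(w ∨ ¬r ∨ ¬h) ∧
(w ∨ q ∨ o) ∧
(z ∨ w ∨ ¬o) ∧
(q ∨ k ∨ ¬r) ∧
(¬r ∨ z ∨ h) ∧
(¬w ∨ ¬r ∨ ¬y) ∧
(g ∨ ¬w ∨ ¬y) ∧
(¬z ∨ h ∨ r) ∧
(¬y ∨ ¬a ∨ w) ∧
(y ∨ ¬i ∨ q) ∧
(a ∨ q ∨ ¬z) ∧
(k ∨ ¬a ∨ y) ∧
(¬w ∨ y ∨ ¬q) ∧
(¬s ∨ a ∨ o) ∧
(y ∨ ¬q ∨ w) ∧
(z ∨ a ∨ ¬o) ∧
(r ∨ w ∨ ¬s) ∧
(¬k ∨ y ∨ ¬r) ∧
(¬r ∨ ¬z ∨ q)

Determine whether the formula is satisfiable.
No

No, the formula is not satisfiable.

No assignment of truth values to the variables can make all 60 clauses true simultaneously.

The formula is UNSAT (unsatisfiable).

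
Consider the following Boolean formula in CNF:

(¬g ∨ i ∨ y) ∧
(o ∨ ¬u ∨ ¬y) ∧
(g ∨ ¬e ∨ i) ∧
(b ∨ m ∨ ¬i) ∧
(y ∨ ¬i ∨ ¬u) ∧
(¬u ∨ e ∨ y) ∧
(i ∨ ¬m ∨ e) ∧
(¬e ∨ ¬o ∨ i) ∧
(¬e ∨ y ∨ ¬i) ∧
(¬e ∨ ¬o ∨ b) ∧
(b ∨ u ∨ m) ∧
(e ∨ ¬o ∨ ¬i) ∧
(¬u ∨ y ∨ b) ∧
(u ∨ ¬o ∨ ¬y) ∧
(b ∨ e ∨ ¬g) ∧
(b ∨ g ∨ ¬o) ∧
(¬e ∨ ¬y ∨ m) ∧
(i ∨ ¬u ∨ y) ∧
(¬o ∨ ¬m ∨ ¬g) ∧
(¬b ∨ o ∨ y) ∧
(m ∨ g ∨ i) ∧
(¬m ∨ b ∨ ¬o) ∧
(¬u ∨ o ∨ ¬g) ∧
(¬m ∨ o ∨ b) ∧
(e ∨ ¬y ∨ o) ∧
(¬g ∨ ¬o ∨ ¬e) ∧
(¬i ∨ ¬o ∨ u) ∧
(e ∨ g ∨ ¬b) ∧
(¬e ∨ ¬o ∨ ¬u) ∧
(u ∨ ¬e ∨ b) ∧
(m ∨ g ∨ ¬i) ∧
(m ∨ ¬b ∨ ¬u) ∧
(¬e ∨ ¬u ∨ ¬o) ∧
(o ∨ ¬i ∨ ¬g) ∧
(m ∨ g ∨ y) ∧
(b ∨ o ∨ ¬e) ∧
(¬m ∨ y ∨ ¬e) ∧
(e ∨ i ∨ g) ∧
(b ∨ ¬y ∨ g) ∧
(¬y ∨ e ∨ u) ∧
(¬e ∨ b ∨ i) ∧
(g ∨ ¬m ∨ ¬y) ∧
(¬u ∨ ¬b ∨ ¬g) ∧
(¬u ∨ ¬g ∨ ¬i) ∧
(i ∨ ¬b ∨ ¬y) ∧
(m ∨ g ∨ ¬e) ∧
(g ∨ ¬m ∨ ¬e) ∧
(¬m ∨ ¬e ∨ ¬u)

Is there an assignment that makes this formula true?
No

No, the formula is not satisfiable.

No assignment of truth values to the variables can make all 48 clauses true simultaneously.

The formula is UNSAT (unsatisfiable).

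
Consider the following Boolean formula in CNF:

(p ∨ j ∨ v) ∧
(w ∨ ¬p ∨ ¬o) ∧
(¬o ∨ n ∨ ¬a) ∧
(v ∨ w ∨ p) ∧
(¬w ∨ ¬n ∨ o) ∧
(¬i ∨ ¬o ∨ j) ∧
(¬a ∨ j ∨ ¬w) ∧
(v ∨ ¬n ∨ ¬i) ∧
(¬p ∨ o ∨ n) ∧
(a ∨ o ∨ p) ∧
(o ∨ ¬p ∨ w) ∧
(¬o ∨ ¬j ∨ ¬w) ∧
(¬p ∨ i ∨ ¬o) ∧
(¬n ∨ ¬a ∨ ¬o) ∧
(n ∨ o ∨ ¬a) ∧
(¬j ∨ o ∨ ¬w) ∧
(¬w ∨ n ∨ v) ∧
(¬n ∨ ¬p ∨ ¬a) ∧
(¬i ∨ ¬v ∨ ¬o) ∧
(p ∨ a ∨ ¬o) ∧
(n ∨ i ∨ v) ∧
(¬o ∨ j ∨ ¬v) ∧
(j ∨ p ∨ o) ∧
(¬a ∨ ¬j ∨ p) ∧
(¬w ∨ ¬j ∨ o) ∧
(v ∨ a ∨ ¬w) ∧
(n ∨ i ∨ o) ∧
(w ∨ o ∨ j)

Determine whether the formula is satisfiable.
No

No, the formula is not satisfiable.

No assignment of truth values to the variables can make all 28 clauses true simultaneously.

The formula is UNSAT (unsatisfiable).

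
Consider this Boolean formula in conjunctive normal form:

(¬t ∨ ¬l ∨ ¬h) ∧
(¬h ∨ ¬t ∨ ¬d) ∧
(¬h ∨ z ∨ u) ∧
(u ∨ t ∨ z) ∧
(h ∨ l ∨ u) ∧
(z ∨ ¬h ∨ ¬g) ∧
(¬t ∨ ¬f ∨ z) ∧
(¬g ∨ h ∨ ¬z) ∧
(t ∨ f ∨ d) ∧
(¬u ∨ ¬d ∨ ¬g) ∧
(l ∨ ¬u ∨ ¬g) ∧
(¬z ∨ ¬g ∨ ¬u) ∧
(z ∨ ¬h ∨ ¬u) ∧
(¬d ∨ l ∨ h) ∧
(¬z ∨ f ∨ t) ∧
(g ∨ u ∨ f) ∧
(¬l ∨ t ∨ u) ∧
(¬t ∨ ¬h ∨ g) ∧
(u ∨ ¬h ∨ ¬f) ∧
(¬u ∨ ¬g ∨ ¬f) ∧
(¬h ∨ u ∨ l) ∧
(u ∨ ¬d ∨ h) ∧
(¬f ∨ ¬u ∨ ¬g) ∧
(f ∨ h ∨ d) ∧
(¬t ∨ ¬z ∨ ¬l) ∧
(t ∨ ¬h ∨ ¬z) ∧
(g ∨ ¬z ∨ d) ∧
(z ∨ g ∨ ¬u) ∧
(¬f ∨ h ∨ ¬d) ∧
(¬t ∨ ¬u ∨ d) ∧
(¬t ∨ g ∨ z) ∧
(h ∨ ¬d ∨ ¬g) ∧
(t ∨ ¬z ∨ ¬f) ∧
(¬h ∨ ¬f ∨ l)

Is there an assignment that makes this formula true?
No

No, the formula is not satisfiable.

No assignment of truth values to the variables can make all 34 clauses true simultaneously.

The formula is UNSAT (unsatisfiable).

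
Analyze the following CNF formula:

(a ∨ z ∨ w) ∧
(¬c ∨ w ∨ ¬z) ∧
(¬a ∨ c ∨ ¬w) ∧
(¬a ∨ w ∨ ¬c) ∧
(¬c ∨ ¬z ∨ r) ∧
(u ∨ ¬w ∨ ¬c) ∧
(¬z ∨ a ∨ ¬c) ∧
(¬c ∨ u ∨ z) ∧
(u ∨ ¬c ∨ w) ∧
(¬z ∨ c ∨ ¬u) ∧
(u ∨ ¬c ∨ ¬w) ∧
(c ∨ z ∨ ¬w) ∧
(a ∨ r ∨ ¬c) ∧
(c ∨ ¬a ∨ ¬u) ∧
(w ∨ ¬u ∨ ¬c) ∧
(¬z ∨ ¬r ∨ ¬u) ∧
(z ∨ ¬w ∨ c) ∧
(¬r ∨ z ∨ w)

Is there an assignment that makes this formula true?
Yes

Yes, the formula is satisfiable.

One satisfying assignment is: a=False, w=False, z=True, u=False, c=False, r=False

Verification: With this assignment, all 18 clauses evaluate to true.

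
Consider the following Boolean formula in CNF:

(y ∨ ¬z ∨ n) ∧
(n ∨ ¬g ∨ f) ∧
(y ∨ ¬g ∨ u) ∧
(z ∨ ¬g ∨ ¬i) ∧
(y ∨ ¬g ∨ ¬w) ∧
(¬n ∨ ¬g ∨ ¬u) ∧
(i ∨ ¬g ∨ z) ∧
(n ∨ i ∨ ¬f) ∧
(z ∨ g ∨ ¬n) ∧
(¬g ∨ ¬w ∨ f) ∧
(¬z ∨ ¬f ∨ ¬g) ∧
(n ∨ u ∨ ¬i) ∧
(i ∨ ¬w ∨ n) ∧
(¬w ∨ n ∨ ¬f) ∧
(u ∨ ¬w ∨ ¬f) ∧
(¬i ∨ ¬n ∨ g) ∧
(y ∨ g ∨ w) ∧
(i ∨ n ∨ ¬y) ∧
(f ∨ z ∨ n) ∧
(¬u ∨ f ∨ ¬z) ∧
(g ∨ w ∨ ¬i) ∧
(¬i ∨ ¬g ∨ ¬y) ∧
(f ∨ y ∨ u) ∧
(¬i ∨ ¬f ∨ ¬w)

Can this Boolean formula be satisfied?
Yes

Yes, the formula is satisfiable.

One satisfying assignment is: y=True, f=False, n=True, z=True, w=False, g=False, u=False, i=False

Verification: With this assignment, all 24 clauses evaluate to true.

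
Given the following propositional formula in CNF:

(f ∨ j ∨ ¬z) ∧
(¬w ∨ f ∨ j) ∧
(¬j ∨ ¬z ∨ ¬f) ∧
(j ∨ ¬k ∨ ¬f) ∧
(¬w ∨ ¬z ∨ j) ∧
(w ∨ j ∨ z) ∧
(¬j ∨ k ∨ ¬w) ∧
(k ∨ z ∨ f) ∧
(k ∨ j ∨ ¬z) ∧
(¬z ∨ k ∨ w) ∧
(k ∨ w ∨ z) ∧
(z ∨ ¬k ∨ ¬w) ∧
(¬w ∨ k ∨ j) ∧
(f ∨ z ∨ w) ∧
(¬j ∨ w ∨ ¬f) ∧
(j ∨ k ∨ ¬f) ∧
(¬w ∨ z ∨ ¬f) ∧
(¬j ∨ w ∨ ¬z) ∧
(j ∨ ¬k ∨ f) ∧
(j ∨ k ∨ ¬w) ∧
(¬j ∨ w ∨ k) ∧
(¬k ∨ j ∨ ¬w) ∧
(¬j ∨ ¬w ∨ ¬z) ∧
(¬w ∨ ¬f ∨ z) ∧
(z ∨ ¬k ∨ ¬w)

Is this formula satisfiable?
No

No, the formula is not satisfiable.

No assignment of truth values to the variables can make all 25 clauses true simultaneously.

The formula is UNSAT (unsatisfiable).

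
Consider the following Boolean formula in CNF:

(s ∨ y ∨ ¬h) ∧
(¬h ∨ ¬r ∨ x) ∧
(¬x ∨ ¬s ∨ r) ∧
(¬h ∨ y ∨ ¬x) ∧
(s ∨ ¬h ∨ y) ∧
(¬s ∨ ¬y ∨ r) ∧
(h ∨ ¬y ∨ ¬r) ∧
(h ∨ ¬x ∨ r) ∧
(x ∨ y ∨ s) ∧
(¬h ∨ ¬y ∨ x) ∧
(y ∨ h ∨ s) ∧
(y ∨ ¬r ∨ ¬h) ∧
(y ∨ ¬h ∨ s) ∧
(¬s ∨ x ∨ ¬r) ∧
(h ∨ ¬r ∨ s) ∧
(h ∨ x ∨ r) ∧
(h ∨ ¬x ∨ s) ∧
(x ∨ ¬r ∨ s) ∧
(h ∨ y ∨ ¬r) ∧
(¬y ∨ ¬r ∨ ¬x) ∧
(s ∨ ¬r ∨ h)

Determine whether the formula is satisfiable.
Yes

Yes, the formula is satisfiable.

One satisfying assignment is: y=False, s=True, r=False, h=True, x=False

Verification: With this assignment, all 21 clauses evaluate to true.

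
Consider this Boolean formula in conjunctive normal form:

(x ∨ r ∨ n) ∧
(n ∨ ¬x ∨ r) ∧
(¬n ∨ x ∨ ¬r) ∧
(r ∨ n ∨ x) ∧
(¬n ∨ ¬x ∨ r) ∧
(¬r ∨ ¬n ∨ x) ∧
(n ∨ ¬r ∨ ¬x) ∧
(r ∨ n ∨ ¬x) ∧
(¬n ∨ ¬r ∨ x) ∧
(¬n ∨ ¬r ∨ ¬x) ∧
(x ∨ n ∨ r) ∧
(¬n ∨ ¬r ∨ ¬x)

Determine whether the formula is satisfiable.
Yes

Yes, the formula is satisfiable.

One satisfying assignment is: r=False, x=False, n=True

Verification: With this assignment, all 12 clauses evaluate to true.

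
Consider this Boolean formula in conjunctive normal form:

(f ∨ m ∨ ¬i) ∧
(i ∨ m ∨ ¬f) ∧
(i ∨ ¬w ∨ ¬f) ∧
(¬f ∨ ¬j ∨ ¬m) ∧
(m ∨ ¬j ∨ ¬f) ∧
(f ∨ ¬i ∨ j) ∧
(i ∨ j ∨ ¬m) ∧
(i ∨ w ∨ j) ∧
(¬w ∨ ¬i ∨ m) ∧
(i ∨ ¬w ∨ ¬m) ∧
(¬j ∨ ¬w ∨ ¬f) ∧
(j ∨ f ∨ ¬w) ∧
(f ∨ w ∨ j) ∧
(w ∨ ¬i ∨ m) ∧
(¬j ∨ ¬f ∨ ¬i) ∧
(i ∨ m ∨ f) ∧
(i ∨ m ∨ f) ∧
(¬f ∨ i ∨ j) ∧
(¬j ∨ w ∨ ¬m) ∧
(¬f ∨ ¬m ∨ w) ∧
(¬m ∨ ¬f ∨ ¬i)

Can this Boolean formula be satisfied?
Yes

Yes, the formula is satisfiable.

One satisfying assignment is: j=True, m=True, f=False, w=True, i=True

Verification: With this assignment, all 21 clauses evaluate to true.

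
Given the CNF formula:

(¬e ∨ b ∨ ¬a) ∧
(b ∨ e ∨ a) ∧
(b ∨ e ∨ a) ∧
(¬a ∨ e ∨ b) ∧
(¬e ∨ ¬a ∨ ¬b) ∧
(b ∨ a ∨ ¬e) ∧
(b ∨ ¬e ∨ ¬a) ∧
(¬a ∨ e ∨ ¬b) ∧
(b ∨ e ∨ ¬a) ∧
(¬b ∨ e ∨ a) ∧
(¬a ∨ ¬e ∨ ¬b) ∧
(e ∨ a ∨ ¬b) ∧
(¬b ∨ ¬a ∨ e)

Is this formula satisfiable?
Yes

Yes, the formula is satisfiable.

One satisfying assignment is: e=True, a=False, b=True

Verification: With this assignment, all 13 clauses evaluate to true.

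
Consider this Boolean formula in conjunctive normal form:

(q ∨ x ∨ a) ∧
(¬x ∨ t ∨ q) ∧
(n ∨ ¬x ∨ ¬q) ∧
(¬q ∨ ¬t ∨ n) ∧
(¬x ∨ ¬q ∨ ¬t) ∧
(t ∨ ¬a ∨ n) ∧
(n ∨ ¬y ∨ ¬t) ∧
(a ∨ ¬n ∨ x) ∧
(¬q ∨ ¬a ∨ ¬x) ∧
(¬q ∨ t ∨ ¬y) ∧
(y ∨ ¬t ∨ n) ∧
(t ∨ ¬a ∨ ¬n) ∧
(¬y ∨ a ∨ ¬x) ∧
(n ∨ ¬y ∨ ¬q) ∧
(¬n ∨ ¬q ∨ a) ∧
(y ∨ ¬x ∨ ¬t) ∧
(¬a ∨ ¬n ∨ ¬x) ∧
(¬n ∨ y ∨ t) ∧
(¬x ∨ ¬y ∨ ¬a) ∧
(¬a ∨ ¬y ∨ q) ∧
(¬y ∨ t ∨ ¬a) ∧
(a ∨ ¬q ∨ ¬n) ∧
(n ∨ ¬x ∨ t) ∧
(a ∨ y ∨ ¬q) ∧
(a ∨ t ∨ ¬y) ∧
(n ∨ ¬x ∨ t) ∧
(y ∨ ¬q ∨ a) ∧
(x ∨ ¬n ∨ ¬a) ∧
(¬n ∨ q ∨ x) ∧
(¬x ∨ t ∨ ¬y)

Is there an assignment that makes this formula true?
No

No, the formula is not satisfiable.

No assignment of truth values to the variables can make all 30 clauses true simultaneously.

The formula is UNSAT (unsatisfiable).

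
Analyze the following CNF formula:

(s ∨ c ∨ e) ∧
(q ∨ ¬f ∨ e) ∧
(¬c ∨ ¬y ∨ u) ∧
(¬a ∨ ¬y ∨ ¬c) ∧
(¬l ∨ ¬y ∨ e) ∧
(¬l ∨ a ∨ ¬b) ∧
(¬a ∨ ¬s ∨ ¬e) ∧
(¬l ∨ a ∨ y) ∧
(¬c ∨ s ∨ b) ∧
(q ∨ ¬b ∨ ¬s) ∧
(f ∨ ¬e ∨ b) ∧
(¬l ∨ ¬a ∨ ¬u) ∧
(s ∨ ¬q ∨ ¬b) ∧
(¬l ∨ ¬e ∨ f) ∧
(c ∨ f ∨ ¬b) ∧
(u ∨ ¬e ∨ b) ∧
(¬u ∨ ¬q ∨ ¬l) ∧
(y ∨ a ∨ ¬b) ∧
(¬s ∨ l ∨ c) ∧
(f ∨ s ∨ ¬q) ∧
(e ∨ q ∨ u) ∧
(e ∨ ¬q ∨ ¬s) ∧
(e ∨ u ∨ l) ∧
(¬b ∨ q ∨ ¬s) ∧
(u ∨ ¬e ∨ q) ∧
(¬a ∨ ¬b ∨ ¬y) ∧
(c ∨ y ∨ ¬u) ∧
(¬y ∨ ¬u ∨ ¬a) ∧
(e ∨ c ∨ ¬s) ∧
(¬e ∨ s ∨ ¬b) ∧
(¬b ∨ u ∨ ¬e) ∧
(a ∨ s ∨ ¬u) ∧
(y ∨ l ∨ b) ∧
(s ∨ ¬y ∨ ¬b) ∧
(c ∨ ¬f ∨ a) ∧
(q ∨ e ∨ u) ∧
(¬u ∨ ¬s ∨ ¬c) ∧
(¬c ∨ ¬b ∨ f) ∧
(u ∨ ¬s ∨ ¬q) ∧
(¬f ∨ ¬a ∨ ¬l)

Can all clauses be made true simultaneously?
No

No, the formula is not satisfiable.

No assignment of truth values to the variables can make all 40 clauses true simultaneously.

The formula is UNSAT (unsatisfiable).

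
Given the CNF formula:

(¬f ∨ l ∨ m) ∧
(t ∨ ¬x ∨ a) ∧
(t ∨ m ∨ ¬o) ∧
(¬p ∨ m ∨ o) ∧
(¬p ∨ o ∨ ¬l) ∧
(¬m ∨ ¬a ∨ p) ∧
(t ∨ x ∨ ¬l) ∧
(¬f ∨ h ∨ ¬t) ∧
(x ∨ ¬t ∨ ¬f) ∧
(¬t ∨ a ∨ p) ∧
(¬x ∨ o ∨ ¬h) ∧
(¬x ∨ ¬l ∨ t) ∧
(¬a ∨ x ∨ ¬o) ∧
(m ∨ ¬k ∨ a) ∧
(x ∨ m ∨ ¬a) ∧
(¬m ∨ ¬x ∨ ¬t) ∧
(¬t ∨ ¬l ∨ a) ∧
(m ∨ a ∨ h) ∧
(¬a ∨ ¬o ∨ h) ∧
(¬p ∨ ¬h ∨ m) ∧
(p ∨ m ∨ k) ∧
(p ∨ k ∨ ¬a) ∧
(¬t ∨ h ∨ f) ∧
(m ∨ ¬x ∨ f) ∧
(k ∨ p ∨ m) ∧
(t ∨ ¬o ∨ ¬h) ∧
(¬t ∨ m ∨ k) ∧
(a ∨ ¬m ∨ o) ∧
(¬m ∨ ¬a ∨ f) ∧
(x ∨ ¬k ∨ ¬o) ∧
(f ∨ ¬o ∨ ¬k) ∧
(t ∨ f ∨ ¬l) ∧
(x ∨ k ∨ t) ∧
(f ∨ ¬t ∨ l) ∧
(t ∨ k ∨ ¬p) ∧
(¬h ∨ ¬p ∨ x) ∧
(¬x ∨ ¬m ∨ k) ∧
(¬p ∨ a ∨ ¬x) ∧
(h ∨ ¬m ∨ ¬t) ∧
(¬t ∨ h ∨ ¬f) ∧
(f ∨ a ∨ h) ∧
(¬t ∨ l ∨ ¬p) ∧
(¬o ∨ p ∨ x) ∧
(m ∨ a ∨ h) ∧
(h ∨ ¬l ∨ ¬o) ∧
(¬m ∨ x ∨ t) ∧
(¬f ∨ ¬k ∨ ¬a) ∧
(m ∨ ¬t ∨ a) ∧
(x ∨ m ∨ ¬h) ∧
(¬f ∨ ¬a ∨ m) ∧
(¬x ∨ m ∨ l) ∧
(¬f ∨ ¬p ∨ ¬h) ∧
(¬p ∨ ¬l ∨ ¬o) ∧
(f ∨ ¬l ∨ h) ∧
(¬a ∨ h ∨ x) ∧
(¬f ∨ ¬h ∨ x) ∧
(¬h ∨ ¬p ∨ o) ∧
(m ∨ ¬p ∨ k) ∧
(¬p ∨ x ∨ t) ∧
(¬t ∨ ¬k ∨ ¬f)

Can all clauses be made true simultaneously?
No

No, the formula is not satisfiable.

No assignment of truth values to the variables can make all 60 clauses true simultaneously.

The formula is UNSAT (unsatisfiable).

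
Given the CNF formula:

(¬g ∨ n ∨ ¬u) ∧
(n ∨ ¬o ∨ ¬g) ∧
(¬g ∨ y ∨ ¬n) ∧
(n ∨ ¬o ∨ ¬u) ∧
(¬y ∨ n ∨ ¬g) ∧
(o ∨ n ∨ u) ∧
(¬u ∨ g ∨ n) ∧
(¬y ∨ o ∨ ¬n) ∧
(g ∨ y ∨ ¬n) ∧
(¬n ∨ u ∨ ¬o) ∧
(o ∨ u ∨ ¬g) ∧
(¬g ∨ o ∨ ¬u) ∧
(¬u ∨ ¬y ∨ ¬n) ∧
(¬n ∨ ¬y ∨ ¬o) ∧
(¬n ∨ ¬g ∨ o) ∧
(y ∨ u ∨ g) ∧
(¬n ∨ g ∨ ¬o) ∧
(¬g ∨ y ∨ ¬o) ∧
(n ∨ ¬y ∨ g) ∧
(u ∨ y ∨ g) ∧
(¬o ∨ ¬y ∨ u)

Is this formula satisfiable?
No

No, the formula is not satisfiable.

No assignment of truth values to the variables can make all 21 clauses true simultaneously.

The formula is UNSAT (unsatisfiable).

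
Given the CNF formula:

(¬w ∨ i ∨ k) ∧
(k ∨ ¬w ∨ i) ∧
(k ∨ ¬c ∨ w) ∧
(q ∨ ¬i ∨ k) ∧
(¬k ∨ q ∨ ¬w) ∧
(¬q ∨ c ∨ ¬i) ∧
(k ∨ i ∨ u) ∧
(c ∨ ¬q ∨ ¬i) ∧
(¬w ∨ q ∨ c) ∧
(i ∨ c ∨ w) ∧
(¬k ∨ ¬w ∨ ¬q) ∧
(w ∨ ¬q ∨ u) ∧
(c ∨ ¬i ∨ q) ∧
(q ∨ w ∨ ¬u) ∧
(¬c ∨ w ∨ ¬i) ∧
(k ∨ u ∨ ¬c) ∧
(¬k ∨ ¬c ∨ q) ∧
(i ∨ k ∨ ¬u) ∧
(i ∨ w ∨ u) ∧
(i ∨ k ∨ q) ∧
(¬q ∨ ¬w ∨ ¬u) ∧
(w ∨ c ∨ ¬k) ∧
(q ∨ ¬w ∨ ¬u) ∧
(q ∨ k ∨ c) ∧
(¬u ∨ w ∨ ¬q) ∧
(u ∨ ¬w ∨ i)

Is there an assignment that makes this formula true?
No

No, the formula is not satisfiable.

No assignment of truth values to the variables can make all 26 clauses true simultaneously.

The formula is UNSAT (unsatisfiable).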